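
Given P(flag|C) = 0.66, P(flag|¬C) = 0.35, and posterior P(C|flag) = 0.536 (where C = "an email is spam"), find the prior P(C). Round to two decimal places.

P(C) = 0.38

In odds form, posterior odds = prior odds × likelihood ratio, so prior odds = posterior odds ÷ LR.
Posterior odds = 0.536/(1−0.536) = 1.1552. LR = 0.66/0.35 = 1.8857.
Prior odds = 1.1552/1.8857 = 0.6126, so P(C) = 0.6126/(1+0.6126) ≈ 0.38.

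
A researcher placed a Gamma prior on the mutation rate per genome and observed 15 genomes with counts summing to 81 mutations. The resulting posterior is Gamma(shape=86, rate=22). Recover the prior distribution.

A Gamma(α, β) prior (rate parametrization) on a Poisson rate with n observations summing to S gives posterior Gamma(α+S, β+n).
So α = 86 − 81 = 5 and β = 22 − 15 = 7.

Gamma(shape=5, rate=7)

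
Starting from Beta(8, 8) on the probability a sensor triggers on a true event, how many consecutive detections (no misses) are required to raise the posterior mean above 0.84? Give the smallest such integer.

After k detections and 0 misses the posterior is Beta(8+k, 8), with mean (8+k)/(8+8+k).
Set (8+k)/(16+k) > 0.84 and solve: k > (0.84·16 − 8)/(1 − 0.84) = 34.000.
The smallest integer exceeding 34.000 is 35.

k = 35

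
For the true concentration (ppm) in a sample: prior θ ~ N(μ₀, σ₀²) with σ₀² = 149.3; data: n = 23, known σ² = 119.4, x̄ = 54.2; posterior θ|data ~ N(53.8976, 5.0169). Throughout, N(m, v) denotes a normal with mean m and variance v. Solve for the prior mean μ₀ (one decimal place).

With known observation variance, the Normal–Normal posterior has precision τ_n = τ₀ + n/σ² and mean μ_n = (τ₀μ₀ + (n/σ²)x̄)/τ_n.
Here τ₀ = 1/149.3 = 0.006698 and τ_data = 23/119.4 = 0.192630, so τ_n = 0.199328.
Rearranging for μ₀: μ₀ = (μ_n·τ_n − τ_data·x̄)/τ₀ = (53.8976·0.199328 − 0.192630·54.2) / 0.006698 = 0.302755/0.006698 ≈ 45.2.

μ₀ = 45.2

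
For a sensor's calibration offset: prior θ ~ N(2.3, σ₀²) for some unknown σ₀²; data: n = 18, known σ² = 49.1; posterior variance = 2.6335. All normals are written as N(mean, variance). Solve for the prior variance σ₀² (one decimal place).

Posterior precision equals prior precision plus data precision: 1/σ_n² = 1/σ₀² + n/σ².
So 1/σ₀² = 1/2.6335 − 18/49.1 = 0.379723 − 0.366599 = 0.013124.
Hence σ₀² = 1/0.013124 ≈ 76.2.

σ₀² = 76.2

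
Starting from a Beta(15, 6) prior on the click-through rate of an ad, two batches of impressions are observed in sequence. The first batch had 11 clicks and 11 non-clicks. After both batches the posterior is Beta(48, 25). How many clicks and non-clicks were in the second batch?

22 clicks and 8 non-clicks

Because Beta–binomial updating is additive in the counts, the combined data contributed (α_post−α_prior, β_post−β_prior) successes and failures.
Total across both batches: 48−15=33 clicks, 25−6=19 non-clicks.
Subtract the first batch: 33−11=22 clicks and 19−11=8 non-clicks.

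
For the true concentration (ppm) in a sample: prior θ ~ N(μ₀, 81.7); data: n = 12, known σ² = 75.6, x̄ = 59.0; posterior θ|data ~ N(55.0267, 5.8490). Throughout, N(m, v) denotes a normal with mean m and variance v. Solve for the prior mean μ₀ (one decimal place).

With known observation variance, the Normal–Normal posterior has precision τ_n = τ₀ + n/σ² and mean μ_n = (τ₀μ₀ + (n/σ²)x̄)/τ_n.
Here τ₀ = 1/81.7 = 0.012240 and τ_data = 12/75.6 = 0.158730, so τ_n = 0.170970.
Rearranging for μ₀: μ₀ = (μ_n·τ_n − τ_data·x̄)/τ₀ = (55.0267·0.170970 − 0.158730·59.0) / 0.012240 = 0.042845/0.012240 ≈ 3.5.

μ₀ = 3.5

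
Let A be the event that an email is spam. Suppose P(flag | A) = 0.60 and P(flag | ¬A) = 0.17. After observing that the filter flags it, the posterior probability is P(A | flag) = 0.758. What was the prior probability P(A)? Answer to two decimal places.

Bayes' rule in odds form gives O(A|E) = O(A)·[P(E|A)/P(E|¬A)], hence O(A) = O(A|E)/LR.
Posterior odds = 0.758/(1−0.758) = 3.1322. LR = 0.60/0.17 = 3.5294.
Prior odds = 3.1322/3.5294 = 0.8875, so P(A) = 0.8875/(1+0.8875) ≈ 0.47.

P(A) = 0.47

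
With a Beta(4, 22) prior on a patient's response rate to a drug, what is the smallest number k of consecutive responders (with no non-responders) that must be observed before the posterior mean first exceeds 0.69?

After k responders and 0 non-responders the posterior is Beta(4+k, 22), with mean (4+k)/(4+22+k).
Set (4+k)/(26+k) > 0.69 and solve: k > (0.69·26 − 4)/(1 − 0.69) = 44.968.
The smallest integer exceeding 44.968 is 45.

k = 45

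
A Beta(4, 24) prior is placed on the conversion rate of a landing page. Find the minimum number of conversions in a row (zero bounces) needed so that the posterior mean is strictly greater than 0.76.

After k conversions and 0 bounces the posterior is Beta(4+k, 24), with mean (4+k)/(4+24+k).
Set (4+k)/(28+k) > 0.76 and solve: k > (0.76·28 − 4)/(1 − 0.76) = 72.000.
The smallest integer exceeding 72.000 is 73.

k = 73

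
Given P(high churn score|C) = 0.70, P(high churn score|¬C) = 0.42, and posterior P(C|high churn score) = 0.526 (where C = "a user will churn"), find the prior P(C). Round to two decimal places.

In odds form, posterior odds = prior odds × likelihood ratio, so prior odds = posterior odds ÷ LR.
Posterior odds = 0.526/(1−0.526) = 1.1097. LR = 0.70/0.42 = 1.6667.
Prior odds = 1.1097/1.6667 = 0.6658, so P(C) = 0.6658/(1+0.6658) ≈ 0.40.

P(C) = 0.40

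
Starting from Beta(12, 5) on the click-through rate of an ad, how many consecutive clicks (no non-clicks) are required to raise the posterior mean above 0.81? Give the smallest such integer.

After k clicks and 0 non-clicks the posterior is Beta(12+k, 5), with mean (12+k)/(12+5+k).
Set (12+k)/(17+k) > 0.81 and solve: k > (0.81·17 − 12)/(1 − 0.81) = 9.316.
The smallest integer exceeding 9.316 is 10, and checking k=10: (22)/(27) = 0.8148 > 0.81.

k = 10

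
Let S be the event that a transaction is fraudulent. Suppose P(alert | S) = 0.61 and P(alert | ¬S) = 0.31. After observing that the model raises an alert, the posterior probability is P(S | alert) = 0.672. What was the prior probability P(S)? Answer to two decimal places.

P(S) = 0.51

In odds form, posterior odds = prior odds × likelihood ratio, so prior odds = posterior odds ÷ LR.
Posterior odds = 0.672/(1−0.672) = 2.0488. LR = 0.61/0.31 = 1.9677.
Prior odds = 2.0488/1.9677 = 1.0412, so P(S) = 1.0412/(1+1.0412) ≈ 0.51.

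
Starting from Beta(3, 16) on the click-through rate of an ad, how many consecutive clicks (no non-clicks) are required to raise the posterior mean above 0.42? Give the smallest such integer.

k = 9

After k clicks and 0 non-clicks the posterior is Beta(3+k, 16), with mean (3+k)/(3+16+k).
Set (3+k)/(19+k) > 0.42 and solve: k > (0.42·19 − 3)/(1 − 0.42) = 8.586.
The smallest integer exceeding 8.586 is 9.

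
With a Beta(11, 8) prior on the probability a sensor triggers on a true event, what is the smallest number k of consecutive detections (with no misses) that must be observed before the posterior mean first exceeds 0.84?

After k detections and 0 misses the posterior is Beta(11+k, 8), with mean (11+k)/(11+8+k).
Set (11+k)/(19+k) > 0.84 and solve: k > (0.84·19 − 11)/(1 − 0.84) = 31.000.
The smallest integer exceeding 31.000 is 32.

k = 32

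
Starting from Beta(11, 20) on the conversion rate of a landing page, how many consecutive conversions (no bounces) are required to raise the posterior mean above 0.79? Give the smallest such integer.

After k conversions and 0 bounces the posterior is Beta(11+k, 20), with mean (11+k)/(11+20+k).
Set (11+k)/(31+k) > 0.79 and solve: k > (0.79·31 − 11)/(1 − 0.79) = 64.238.
The smallest integer exceeding 64.238 is 65, and checking k=65: (76)/(96) = 0.7917 > 0.79.

k = 65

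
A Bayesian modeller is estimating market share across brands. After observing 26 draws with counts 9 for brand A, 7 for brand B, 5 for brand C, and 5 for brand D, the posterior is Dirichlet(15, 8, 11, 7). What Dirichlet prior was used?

For a Dirichlet(α) prior with multinomial counts c, the posterior is Dirichlet(α + c) componentwise.
Subtract each count from the matching posterior parameter: 15−9=6, 8−7=1, 11−5=6, 7−5=2.

Dirichlet(6, 1, 6, 2)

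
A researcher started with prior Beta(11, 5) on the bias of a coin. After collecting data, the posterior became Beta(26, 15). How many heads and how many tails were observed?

15 heads and 10 tails

A Beta(α, β) prior with s successes and f failures in binomial data gives a Beta(α+s, β+f) posterior.
Match parameters: s=26−11=15, f=15−5=10.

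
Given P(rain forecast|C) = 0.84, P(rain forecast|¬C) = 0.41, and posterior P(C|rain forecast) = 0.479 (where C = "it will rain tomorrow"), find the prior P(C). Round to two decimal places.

Bayes' rule in odds form gives O(C|E) = O(C)·[P(E|C)/P(E|¬C)], hence O(C) = O(C|E)/LR.
Posterior odds = 0.479/(1−0.479) = 0.9194. LR = 0.84/0.41 = 2.0488.
Prior odds = 0.9194/2.0488 = 0.4488, so P(C) = 0.4488/(1+0.4488) ≈ 0.31.

P(C) = 0.31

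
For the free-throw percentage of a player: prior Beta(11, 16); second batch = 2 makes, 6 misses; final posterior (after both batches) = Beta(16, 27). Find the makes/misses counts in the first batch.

Sequential conjugate updates are equivalent to a single update on the pooled data, so total successes = posterior α − prior α and total failures = posterior β − prior β.
Total across both batches: 16−11=5 makes, 27−16=11 misses.
Subtract the second batch: 5−2=3 makes and 11−6=5 misses.

3 makes and 5 misses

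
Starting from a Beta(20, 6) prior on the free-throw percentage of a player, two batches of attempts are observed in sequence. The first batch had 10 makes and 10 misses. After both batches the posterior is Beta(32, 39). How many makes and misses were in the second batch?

Sequential conjugate updates are equivalent to a single update on the pooled data, so total successes = posterior α − prior α and total failures = posterior β − prior β.
Total across both batches: 32−20=12 makes, 39−6=33 misses.
Subtract the first batch: 12−10=2 makes and 33−10=23 misses.

2 makes and 23 misses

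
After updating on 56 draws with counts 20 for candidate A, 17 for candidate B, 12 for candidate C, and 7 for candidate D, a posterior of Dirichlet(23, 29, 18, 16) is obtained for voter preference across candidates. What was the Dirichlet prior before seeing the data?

Dirichlet(3, 12, 6, 9)

For a Dirichlet(α) prior with multinomial counts c, the posterior is Dirichlet(α + c) componentwise.
Subtract each count from the matching posterior parameter: 23−20=3, 29−17=12, 18−12=6, 16−7=9.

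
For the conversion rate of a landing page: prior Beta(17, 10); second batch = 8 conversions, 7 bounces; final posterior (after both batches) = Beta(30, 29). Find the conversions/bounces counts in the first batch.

5 conversions and 12 bounces

Sequential conjugate updates are equivalent to a single update on the pooled data, so total successes = posterior α − prior α and total failures = posterior β − prior β.
Total across both batches: 30−17=13 conversions, 29−10=19 bounces.
Subtract the second batch: 13−8=5 conversions and 19−7=12 bounces.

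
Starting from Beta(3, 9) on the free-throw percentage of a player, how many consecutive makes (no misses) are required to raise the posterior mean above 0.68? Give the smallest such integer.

k = 17

After k makes and 0 misses the posterior is Beta(3+k, 9), with mean (3+k)/(3+9+k).
Set (3+k)/(12+k) > 0.68 and solve: k > (0.68·12 − 3)/(1 − 0.68) = 16.125.
The smallest integer exceeding 16.125 is 17.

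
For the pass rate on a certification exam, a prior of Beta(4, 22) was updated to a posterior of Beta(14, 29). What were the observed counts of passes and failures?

Under Beta–binomial conjugacy the posterior parameters are (α+s, β+f).
Match parameters: s=14−4=10, f=29−22=7.

10 passes and 7 failures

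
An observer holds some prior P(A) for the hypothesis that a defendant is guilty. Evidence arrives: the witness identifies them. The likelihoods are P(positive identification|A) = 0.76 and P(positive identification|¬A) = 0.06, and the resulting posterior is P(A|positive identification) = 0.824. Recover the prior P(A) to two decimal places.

P(A) = 0.27

Bayes' rule in odds form gives O(A|E) = O(A)·[P(E|A)/P(E|¬A)], hence O(A) = O(A|E)/LR.
Posterior odds = 0.824/(1−0.824) = 4.6818. LR = 0.76/0.06 = 12.6667.
Prior odds = 4.6818/12.6667 = 0.3696, so P(A) = 0.3696/(1+0.3696) ≈ 0.27.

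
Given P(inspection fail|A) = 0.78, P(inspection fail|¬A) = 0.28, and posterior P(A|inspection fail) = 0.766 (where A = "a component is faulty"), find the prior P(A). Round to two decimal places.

Bayes' rule in odds form gives O(A|E) = O(A)·[P(E|A)/P(E|¬A)], hence O(A) = O(A|E)/LR.
Posterior odds = 0.766/(1−0.766) = 3.2735. LR = 0.78/0.28 = 2.7857.
Prior odds = 3.2735/2.7857 = 1.1751, so P(A) = 1.1751/(1+1.1751) ≈ 0.54.

P(A) = 0.54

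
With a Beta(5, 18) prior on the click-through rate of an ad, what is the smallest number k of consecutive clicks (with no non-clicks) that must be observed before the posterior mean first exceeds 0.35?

After k clicks and 0 non-clicks the posterior is Beta(5+k, 18), with mean (5+k)/(5+18+k).
Set (5+k)/(23+k) > 0.35 and solve: k > (0.35·23 − 5)/(1 − 0.35) = 4.692.
The smallest integer exceeding 4.692 is 5, and checking k=5: (10)/(28) = 0.3571 > 0.35.

k = 5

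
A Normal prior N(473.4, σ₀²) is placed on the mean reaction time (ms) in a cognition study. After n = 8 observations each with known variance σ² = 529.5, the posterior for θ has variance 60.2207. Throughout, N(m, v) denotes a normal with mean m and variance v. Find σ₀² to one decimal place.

σ₀² = 668.0

For the Normal–Normal model with known σ², precisions add: τ_n = τ₀ + n/σ².
So 1/σ₀² = 1/60.2207 − 8/529.5 = 0.016606 − 0.015109 = 0.001497.
Hence σ₀² = 1/0.001497 ≈ 668.0.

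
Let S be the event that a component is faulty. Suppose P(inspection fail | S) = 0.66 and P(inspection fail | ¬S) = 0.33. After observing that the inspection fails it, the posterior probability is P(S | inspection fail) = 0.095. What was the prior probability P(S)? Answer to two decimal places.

In odds form, posterior odds = prior odds × likelihood ratio, so prior odds = posterior odds ÷ LR.
Posterior odds = 0.095/(1−0.095) = 0.1050. LR = 0.66/0.33 = 2.0000.
Prior odds = 0.1050/2.0000 = 0.0525, so P(S) = 0.0525/(1+0.0525) ≈ 0.05.

P(S) = 0.05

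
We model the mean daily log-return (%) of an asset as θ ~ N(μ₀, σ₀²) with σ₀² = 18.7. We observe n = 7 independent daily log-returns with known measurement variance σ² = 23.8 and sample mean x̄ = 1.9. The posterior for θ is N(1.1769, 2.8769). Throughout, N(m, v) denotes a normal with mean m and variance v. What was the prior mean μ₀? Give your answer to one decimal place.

The posterior mean is a precision-weighted average: μ_n = (τ₀μ₀ + τ_data·x̄)/(τ₀+τ_data), with τ₀=1/σ₀² and τ_data=n/σ².
Here τ₀ = 1/18.7 = 0.053476 and τ_data = 7/23.8 = 0.294118, so τ_n = 0.347594.
Rearranging for μ₀: μ₀ = (μ_n·τ_n − τ_data·x̄)/τ₀ = (1.1769·0.347594 − 0.294118·1.9) / 0.053476 = -0.149741/0.053476 ≈ -2.8.

μ₀ = -2.8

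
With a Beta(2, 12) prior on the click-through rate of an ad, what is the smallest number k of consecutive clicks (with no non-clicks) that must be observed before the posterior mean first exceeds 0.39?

k = 6

After k clicks and 0 non-clicks the posterior is Beta(2+k, 12), with mean (2+k)/(2+12+k).
Set (2+k)/(14+k) > 0.39 and solve: k > (0.39·14 − 2)/(1 − 0.39) = 5.672.
The smallest integer exceeding 5.672 is 6, and checking k=6: (8)/(20) = 0.4000 > 0.39.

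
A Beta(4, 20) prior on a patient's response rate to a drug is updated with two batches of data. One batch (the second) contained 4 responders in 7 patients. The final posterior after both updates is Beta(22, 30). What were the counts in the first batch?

14 responders and 7 non-responders

Because Beta–binomial updating is additive in the counts, the combined data contributed (α_post−α_prior, β_post−β_prior) successes and failures.
Total across both batches: 22−4=18 responders, 30−20=10 non-responders.
Subtract the second batch: 18−4=14 responders and 10−3=7 non-responders.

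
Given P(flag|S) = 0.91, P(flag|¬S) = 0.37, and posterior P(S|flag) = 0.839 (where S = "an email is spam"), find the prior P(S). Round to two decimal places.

Bayes' rule in odds form gives O(S|E) = O(S)·[P(E|S)/P(E|¬S)], hence O(S) = O(S|E)/LR.
Posterior odds = 0.839/(1−0.839) = 5.2112. LR = 0.91/0.37 = 2.4595.
Prior odds = 5.2112/2.4595 = 2.1188, so P(S) = 2.1188/(1+2.1188) ≈ 0.68.

P(S) = 0.68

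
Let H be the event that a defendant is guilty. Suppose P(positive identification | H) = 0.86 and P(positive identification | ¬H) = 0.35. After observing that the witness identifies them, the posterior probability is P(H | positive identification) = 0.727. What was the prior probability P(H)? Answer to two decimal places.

Bayes' rule in odds form gives O(H|E) = O(H)·[P(E|H)/P(E|¬H)], hence O(H) = O(H|E)/LR.
Posterior odds = 0.727/(1−0.727) = 2.6630. LR = 0.86/0.35 = 2.4571.
Prior odds = 2.6630/2.4571 = 1.0838, so P(H) = 1.0838/(1+1.0838) ≈ 0.52.

P(H) = 0.52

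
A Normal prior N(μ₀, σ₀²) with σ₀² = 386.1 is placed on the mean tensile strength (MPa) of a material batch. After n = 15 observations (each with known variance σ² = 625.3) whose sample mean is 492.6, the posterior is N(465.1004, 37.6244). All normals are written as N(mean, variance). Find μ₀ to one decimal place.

μ₀ = 210.4

With known observation variance, the Normal–Normal posterior has precision τ_n = τ₀ + n/σ² and mean μ_n = (τ₀μ₀ + (n/σ²)x̄)/τ_n.
Here τ₀ = 1/386.1 = 0.002590 and τ_data = 15/625.3 = 0.023988, so τ_n = 0.026578.
Rearranging for μ₀: μ₀ = (μ_n·τ_n − τ_data·x̄)/τ₀ = (465.1004·0.026578 − 0.023988·492.6) / 0.002590 = 0.544950/0.002590 ≈ 210.4.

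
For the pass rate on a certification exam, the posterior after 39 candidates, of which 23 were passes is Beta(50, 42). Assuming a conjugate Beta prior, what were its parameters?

Beta(27, 26)

Under Beta–binomial conjugacy the posterior parameters are (α+s, β+f).
Subtract the data counts: 50−23=27, 42−16=26.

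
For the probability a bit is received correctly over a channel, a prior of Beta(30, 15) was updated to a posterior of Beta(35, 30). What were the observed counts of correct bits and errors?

5 correct bits and 15 errors

Under Beta–binomial conjugacy the posterior parameters are (a+s, b+f).
So s = 35 − 30 = 5 and f = 30 − 15 = 15.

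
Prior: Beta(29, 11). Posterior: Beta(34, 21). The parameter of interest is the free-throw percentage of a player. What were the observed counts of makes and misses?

A Beta(α, β) prior with s successes and f failures in binomial data gives a Beta(α+s, β+f) posterior.
Match parameters: s=34−29=5, f=21−11=10.

5 makes and 10 misses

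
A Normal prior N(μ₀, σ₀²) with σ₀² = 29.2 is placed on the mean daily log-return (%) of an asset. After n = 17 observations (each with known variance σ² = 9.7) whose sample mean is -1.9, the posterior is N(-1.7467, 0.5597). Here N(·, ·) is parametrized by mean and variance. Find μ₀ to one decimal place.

With known observation variance, the Normal–Normal posterior has precision τ_n = τ₀ + n/σ² and mean μ_n = (τ₀μ₀ + (n/σ²)x̄)/τ_n.
Here τ₀ = 1/29.2 = 0.034247 and τ_data = 17/9.7 = 1.752577, so τ_n = 1.786824.
Rearranging for μ₀: μ₀ = (μ_n·τ_n − τ_data·x̄)/τ₀ = (-1.7467·1.786824 − 1.752577·-1.9) / 0.034247 = 0.208851/0.034247 ≈ 6.1.

μ₀ = 6.1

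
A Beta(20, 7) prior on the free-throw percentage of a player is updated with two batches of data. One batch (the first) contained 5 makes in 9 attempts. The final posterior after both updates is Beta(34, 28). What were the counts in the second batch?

9 makes and 17 misses

Because Beta–binomial updating is additive in the counts, the combined data contributed (α_post−α_prior, β_post−β_prior) successes and failures.
Total across both batches: 34−20=14 makes, 28−7=21 misses.
Subtract the first batch: 14−5=9 makes and 21−4=17 misses.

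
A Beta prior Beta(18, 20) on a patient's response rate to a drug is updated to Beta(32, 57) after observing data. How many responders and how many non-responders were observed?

Beta is conjugate to the binomial likelihood: posterior = Beta(α+s, β+f).
Match parameters: s=32−18=14, f=57−20=37.

14 responders and 37 non-responders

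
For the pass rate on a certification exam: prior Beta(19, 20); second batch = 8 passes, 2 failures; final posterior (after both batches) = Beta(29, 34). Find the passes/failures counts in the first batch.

2 passes and 12 failures

Because Beta–binomial updating is additive in the counts, the combined data contributed (α_post−α_prior, β_post−β_prior) successes and failures.
Total across both batches: 29−19=10 passes, 34−20=14 failures.
Subtract the second batch: 10−8=2 passes and 14−2=12 failures.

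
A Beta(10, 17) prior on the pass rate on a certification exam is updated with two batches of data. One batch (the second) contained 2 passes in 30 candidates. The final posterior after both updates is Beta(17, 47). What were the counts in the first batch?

5 passes and 2 failures

Sequential conjugate updates are equivalent to a single update on the pooled data, so total successes = posterior α − prior α and total failures = posterior β − prior β.
Total across both batches: 17−10=7 passes, 47−17=30 failures.
Subtract the second batch: 7−2=5 passes and 30−28=2 failures.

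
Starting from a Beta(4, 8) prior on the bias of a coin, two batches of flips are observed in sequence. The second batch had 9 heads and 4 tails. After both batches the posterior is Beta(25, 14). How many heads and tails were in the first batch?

12 heads and 2 tails

Because Beta–binomial updating is additive in the counts, the combined data contributed (α_post−α_prior, β_post−β_prior) successes and failures.
Total across both batches: 25−4=21 heads, 14−8=6 tails.
Subtract the second batch: 21−9=12 heads and 6−4=2 tails.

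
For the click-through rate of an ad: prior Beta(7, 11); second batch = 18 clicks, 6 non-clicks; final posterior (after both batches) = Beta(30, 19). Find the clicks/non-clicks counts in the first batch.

Because Beta–binomial updating is additive in the counts, the combined data contributed (α_post−α_prior, β_post−β_prior) successes and failures.
Total across both batches: 30−7=23 clicks, 19−11=8 non-clicks.
Subtract the second batch: 23−18=5 clicks and 8−6=2 non-clicks.

5 clicks and 2 non-clicks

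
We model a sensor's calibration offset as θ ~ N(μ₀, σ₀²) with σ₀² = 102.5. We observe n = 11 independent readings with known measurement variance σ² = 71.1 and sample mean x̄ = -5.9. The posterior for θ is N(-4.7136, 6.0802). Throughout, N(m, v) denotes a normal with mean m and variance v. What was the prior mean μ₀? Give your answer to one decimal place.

μ₀ = 14.1

With known observation variance, the Normal–Normal posterior has precision τ_n = τ₀ + n/σ² and mean μ_n = (τ₀μ₀ + (n/σ²)x̄)/τ_n.
Here τ₀ = 1/102.5 = 0.009756 and τ_data = 11/71.1 = 0.154712, so τ_n = 0.164468.
Rearranging for μ₀: μ₀ = (μ_n·τ_n − τ_data·x̄)/τ₀ = (-4.7136·0.164468 − 0.154712·-5.9) / 0.009756 = 0.137564/0.009756 ≈ 14.1.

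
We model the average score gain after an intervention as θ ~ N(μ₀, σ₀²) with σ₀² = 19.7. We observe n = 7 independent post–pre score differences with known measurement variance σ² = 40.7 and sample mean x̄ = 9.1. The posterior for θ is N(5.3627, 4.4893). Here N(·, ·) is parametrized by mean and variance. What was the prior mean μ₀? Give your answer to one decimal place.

With known observation variance, the Normal–Normal posterior has precision τ_n = τ₀ + n/σ² and mean μ_n = (τ₀μ₀ + (n/σ²)x̄)/τ_n.
Here τ₀ = 1/19.7 = 0.050761 and τ_data = 7/40.7 = 0.171990, so τ_n = 0.222751.
Rearranging for μ₀: μ₀ = (μ_n·τ_n − τ_data·x̄)/τ₀ = (5.3627·0.222751 − 0.171990·9.1) / 0.050761 = -0.370562/0.050761 ≈ -7.3.

μ₀ = -7.3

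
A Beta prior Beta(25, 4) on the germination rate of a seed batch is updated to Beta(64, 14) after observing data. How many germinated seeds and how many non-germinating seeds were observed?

A Beta(a, b) prior with s successes and f failures in binomial data gives a Beta(a+s, b+f) posterior.
So s = 64 − 25 = 39 and f = 14 − 4 = 10.

39 germinated seeds and 10 non-germinating seeds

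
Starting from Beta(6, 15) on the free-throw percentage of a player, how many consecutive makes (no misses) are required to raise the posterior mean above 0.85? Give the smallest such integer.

After k makes and 0 misses the posterior is Beta(6+k, 15), with mean (6+k)/(6+15+k).
Set (6+k)/(21+k) > 0.85 and solve: k > (0.85·21 − 6)/(1 − 0.85) = 79.000.
The smallest integer exceeding 79.000 is 80, and checking k=80: (86)/(101) = 0.8515 > 0.85.

k = 80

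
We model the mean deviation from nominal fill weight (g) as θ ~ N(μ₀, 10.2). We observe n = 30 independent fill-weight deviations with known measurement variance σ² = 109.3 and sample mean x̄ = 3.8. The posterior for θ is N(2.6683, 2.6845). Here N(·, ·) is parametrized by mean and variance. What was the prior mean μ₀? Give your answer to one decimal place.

The posterior mean is a precision-weighted average: μ_n = (τ₀μ₀ + τ_data·x̄)/(τ₀+τ_data), with τ₀=1/σ₀² and τ_data=n/σ².
Here τ₀ = 1/10.2 = 0.098039 and τ_data = 30/109.3 = 0.274474, so τ_n = 0.372513.
Rearranging for μ₀: μ₀ = (μ_n·τ_n − τ_data·x̄)/τ₀ = (2.6683·0.372513 − 0.274474·3.8) / 0.098039 = -0.049025/0.098039 ≈ -0.5.

μ₀ = -0.5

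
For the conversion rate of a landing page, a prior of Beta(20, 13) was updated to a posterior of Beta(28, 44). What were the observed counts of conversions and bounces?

8 conversions and 31 bounces

A Beta(α, β) prior with s successes and f failures in binomial data gives a Beta(α+s, β+f) posterior.
Match parameters: s=28−20=8, f=44−13=31.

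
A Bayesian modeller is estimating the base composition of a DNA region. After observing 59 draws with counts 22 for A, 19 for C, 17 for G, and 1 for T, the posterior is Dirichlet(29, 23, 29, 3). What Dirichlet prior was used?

For a Dirichlet(α) prior with multinomial counts c, the posterior is Dirichlet(α + c) componentwise.
Subtract each count from the matching posterior parameter: 29−22=7, 23−19=4, 29−17=12, 3−1=2.

Dirichlet(7, 4, 12, 2)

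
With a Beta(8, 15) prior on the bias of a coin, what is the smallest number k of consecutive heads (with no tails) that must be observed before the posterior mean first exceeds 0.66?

After k heads and 0 tails the posterior is Beta(8+k, 15), with mean (8+k)/(8+15+k).
Set (8+k)/(23+k) > 0.66 and solve: k > (0.66·23 − 8)/(1 − 0.66) = 21.118.
The smallest integer exceeding 21.118 is 22.

k = 22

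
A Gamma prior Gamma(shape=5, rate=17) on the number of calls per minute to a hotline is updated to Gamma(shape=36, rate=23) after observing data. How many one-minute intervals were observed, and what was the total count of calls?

A Gamma(α, β) prior (rate parametrization) on a Poisson rate with n observations summing to S gives posterior Gamma(α+S, β+n).
Matching: Σxᵢ = 36 − 5 = 31 and n = 23 − 17 = 6.

n = 6 one-minute intervals with total 31 calls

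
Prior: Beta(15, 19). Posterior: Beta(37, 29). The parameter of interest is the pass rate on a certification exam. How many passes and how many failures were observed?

22 passes and 10 failures

Under Beta–binomial conjugacy the posterior parameters are (α+s, β+f).
Match parameters: s=37−15=22, f=29−19=10.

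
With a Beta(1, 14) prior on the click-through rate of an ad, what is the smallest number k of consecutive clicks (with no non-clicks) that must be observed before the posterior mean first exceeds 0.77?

After k clicks and 0 non-clicks the posterior is Beta(1+k, 14), with mean (1+k)/(1+14+k).
Set (1+k)/(15+k) > 0.77 and solve: k > (0.77·15 − 1)/(1 − 0.77) = 45.870.
The smallest integer exceeding 45.870 is 46.

k = 46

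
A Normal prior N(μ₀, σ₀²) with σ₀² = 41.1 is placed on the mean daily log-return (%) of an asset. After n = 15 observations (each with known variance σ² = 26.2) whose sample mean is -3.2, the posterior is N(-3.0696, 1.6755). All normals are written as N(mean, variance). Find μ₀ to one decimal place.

With known observation variance, the Normal–Normal posterior has precision τ_n = τ₀ + n/σ² and mean μ_n = (τ₀μ₀ + (n/σ²)x̄)/τ_n.
Here τ₀ = 1/41.1 = 0.024331 and τ_data = 15/26.2 = 0.572519, so τ_n = 0.596850.
Rearranging for μ₀: μ₀ = (μ_n·τ_n − τ_data·x̄)/τ₀ = (-3.0696·0.596850 − 0.572519·-3.2) / 0.024331 = -0.000030/0.024331 ≈ 0.0.

μ₀ = 0.0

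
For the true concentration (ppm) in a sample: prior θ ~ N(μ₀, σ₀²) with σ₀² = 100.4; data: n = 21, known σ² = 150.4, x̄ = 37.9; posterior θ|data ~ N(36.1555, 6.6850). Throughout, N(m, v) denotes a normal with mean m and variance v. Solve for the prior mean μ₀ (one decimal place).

μ₀ = 11.7

With known observation variance, the Normal–Normal posterior has precision τ_n = τ₀ + n/σ² and mean μ_n = (τ₀μ₀ + (n/σ²)x̄)/τ_n.
Here τ₀ = 1/100.4 = 0.009960 and τ_data = 21/150.4 = 0.139628, so τ_n = 0.149588.
Rearranging for μ₀: μ₀ = (μ_n·τ_n − τ_data·x̄)/τ₀ = (36.1555·0.149588 − 0.139628·37.9) / 0.009960 = 0.116528/0.009960 ≈ 11.7.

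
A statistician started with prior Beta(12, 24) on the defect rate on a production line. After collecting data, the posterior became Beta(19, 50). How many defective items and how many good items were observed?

A Beta(α, β) prior with s successes and f failures in binomial data gives a Beta(α+s, β+f) posterior.
Match parameters: s=19−12=7, f=50−24=26.

7 defective items and 26 good items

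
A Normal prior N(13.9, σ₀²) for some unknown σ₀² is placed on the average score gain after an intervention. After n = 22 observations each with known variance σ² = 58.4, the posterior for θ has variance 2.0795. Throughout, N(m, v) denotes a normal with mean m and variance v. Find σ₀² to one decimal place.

For the Normal–Normal model with known σ², precisions add: τ_n = τ₀ + n/σ².
So 1/σ₀² = 1/2.0795 − 22/58.4 = 0.480885 − 0.376712 = 0.104173.
Hence σ₀² = 1/0.104173 ≈ 9.6.

σ₀² = 9.6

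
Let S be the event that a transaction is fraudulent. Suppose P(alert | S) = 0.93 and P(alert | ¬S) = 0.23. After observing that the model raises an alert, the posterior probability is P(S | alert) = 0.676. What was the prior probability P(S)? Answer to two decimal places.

P(S) = 0.34

Bayes' rule in odds form gives O(S|E) = O(S)·[P(E|S)/P(E|¬S)], hence O(S) = O(S|E)/LR.
Posterior odds = 0.676/(1−0.676) = 2.0864. LR = 0.93/0.23 = 4.0435.
Prior odds = 2.0864/4.0435 = 0.5160, so P(S) = 0.5160/(1+0.5160) ≈ 0.34.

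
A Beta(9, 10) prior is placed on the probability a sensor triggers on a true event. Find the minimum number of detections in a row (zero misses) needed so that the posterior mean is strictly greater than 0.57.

k = 5

After k detections and 0 misses the posterior is Beta(9+k, 10), with mean (9+k)/(9+10+k).
Set (9+k)/(19+k) > 0.57 and solve: k > (0.57·19 − 9)/(1 − 0.57) = 4.256.
The smallest integer exceeding 4.256 is 5, and checking k=5: (14)/(24) = 0.5833 > 0.57.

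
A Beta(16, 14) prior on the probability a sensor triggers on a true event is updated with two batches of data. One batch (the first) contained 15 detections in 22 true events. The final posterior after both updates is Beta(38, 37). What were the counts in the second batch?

Because Beta–binomial updating is additive in the counts, the combined data contributed (α_post−α_prior, β_post−β_prior) successes and failures.
Total across both batches: 38−16=22 detections, 37−14=23 misses.
Subtract the first batch: 22−15=7 detections and 23−7=16 misses.

7 detections and 16 misses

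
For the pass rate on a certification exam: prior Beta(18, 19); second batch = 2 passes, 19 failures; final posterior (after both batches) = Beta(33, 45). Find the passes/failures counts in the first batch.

13 passes and 7 failures

Because Beta–binomial updating is additive in the counts, the combined data contributed (α_post−α_prior, β_post−β_prior) successes and failures.
Total across both batches: 33−18=15 passes, 45−19=26 failures.
Subtract the second batch: 15−2=13 passes and 26−19=7 failures.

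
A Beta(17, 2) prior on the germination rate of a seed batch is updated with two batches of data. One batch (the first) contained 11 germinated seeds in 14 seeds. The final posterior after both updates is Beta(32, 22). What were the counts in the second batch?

4 germinated seeds and 17 non-germinating seeds

Because Beta–binomial updating is additive in the counts, the combined data contributed (α_post−α_prior, β_post−β_prior) successes and failures.
Total across both batches: 32−17=15 germinated seeds, 22−2=20 non-germinating seeds.
Subtract the first batch: 15−11=4 germinated seeds and 20−3=17 non-germinating seeds.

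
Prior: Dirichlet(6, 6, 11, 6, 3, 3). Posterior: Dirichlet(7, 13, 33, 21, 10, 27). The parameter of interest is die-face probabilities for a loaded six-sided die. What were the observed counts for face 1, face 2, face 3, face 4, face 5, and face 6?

counts (1, 7, 22, 15, 7, 24)

For a Dirichlet(α) prior with multinomial counts c, the posterior is Dirichlet(α + c) componentwise.
Counts are posterior − prior componentwise: 7−6=1, 13−6=7, 33−11=22, 21−6=15, 10−3=7, 27−3=24.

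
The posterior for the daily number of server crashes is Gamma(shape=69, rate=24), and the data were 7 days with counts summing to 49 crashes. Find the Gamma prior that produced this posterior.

Gamma(shape=20, rate=17)

A Gamma(α, β) prior (rate parametrization) on a Poisson rate with n observations summing to S gives posterior Gamma(α+S, β+n).
So α = 69 − 49 = 20 and β = 24 − 7 = 17.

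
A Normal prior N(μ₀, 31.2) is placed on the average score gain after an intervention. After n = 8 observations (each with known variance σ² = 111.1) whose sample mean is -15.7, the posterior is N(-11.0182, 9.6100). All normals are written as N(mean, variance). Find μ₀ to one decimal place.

μ₀ = -0.5

The posterior mean is a precision-weighted average: μ_n = (τ₀μ₀ + τ_data·x̄)/(τ₀+τ_data), with τ₀=1/σ₀² and τ_data=n/σ².
Here τ₀ = 1/31.2 = 0.032051 and τ_data = 8/111.1 = 0.072007, so τ_n = 0.104058.
Rearranging for μ₀: μ₀ = (μ_n·τ_n − τ_data·x̄)/τ₀ = (-11.0182·0.104058 − 0.072007·-15.7) / 0.032051 = -0.016022/0.032051 ≈ -0.5.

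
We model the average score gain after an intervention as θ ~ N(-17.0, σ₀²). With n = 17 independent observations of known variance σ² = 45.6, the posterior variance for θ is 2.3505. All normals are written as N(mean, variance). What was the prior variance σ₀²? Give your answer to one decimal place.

σ₀² = 19.0

For the Normal–Normal model with known σ², precisions add: τ_n = τ₀ + n/σ².
So 1/σ₀² = 1/2.3505 − 17/45.6 = 0.425441 − 0.372807 = 0.052634.
Hence σ₀² = 1/0.052634 ≈ 19.0.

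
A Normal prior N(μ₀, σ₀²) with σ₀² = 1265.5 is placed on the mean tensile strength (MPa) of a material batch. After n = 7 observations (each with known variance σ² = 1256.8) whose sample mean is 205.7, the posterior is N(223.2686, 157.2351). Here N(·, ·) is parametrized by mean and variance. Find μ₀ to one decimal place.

With known observation variance, the Normal–Normal posterior has precision τ_n = τ₀ + n/σ² and mean μ_n = (τ₀μ₀ + (n/σ²)x̄)/τ_n.
Here τ₀ = 1/1265.5 = 0.000790 and τ_data = 7/1256.8 = 0.005570, so τ_n = 0.006360.
Rearranging for μ₀: μ₀ = (μ_n·τ_n − τ_data·x̄)/τ₀ = (223.2686·0.006360 − 0.005570·205.7) / 0.000790 = 0.274239/0.000790 ≈ 347.1.

μ₀ = 347.1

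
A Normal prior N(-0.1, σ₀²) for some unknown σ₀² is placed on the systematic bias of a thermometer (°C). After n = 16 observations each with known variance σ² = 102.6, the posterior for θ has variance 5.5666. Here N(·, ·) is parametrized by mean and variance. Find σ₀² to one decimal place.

For the Normal–Normal model with known σ², precisions add: τ_n = τ₀ + n/σ².
So 1/σ₀² = 1/5.5666 − 16/102.6 = 0.179643 − 0.155945 = 0.023698.
Hence σ₀² = 1/0.023698 ≈ 42.2.

σ₀² = 42.2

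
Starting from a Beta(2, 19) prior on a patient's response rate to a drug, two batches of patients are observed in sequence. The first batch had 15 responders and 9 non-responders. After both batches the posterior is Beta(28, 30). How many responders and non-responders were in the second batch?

11 responders and 2 non-responders

Sequential conjugate updates are equivalent to a single update on the pooled data, so total successes = posterior α − prior α and total failures = posterior β − prior β.
Total across both batches: 28−2=26 responders, 30−19=11 non-responders.
Subtract the first batch: 26−15=11 responders and 11−9=2 non-responders.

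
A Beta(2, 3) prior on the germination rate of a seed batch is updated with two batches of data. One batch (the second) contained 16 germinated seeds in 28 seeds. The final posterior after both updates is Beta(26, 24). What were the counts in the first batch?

Because Beta–binomial updating is additive in the counts, the combined data contributed (α_post−α_prior, β_post−β_prior) successes and failures.
Total across both batches: 26−2=24 germinated seeds, 24−3=21 non-germinating seeds.
Subtract the second batch: 24−16=8 germinated seeds and 21−12=9 non-germinating seeds.

8 germinated seeds and 9 non-germinating seeds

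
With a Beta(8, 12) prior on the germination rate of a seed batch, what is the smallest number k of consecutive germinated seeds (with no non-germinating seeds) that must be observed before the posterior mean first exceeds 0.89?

After k germinated seeds and 0 non-germinating seeds the posterior is Beta(8+k, 12), with mean (8+k)/(8+12+k).
Set (8+k)/(20+k) > 0.89 and solve: k > (0.89·20 − 8)/(1 − 0.89) = 89.091.
The smallest integer exceeding 89.091 is 90, and checking k=90: (98)/(110) = 0.8909 > 0.89.

k = 90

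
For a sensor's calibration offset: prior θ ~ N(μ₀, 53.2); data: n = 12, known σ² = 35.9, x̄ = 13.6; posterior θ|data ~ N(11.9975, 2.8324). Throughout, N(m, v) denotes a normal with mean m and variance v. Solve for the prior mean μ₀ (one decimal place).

μ₀ = -16.5

The posterior mean is a precision-weighted average: μ_n = (τ₀μ₀ + τ_data·x̄)/(τ₀+τ_data), with τ₀=1/σ₀² and τ_data=n/σ².
Here τ₀ = 1/53.2 = 0.018797 and τ_data = 12/35.9 = 0.334262, so τ_n = 0.353059.
Rearranging for μ₀: μ₀ = (μ_n·τ_n − τ_data·x̄)/τ₀ = (11.9975·0.353059 − 0.334262·13.6) / 0.018797 = -0.310138/0.018797 ≈ -16.5.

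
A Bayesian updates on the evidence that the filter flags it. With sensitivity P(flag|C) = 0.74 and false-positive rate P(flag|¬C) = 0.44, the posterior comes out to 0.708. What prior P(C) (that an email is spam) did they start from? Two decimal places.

P(C) = 0.59

In odds form, posterior odds = prior odds × likelihood ratio, so prior odds = posterior odds ÷ LR.
Posterior odds = 0.708/(1−0.708) = 2.4247. LR = 0.74/0.44 = 1.6818.
Prior odds = 2.4247/1.6818 = 1.4417, so P(C) = 1.4417/(1+1.4417) ≈ 0.59.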